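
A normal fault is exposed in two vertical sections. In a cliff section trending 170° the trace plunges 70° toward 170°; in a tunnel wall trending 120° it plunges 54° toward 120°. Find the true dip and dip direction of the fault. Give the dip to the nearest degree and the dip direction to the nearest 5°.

The two traces are lines in the plane: v₁ = (sin 170°·cos 70°, cos 170°·cos 70°, −sin 70°), v₂ = (sin 120°·cos 54°, cos 120°·cos 54°, −sin 54°).
Cross product v₁ × v₂ gives the pole to the plane: n ∝ (-0.004, -0.430, 0.154).
Dip δ = arctan(|n_h|/n_z) = arctan(0.430/0.154) = 70.3°.
Dip direction = azimuth of (n_x, n_y) = atan2(-0.004, -0.430) = 180°.

true dip 70°, dip direction 180°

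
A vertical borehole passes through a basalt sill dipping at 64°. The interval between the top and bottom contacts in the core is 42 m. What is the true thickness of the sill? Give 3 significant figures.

True thickness t = h · cos(dip) = 42 × cos 64°
t = 42 × 0.4384 = 18.412 m

18.4 m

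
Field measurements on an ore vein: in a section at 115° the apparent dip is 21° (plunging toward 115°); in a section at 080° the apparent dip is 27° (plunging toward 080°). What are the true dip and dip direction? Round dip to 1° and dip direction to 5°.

true dip 27°, dip direction 075°

The two traces are lines in the plane: v₁ = (sin 115°·cos 21°, cos 115°·cos 21°, −sin 21°), v₂ = (sin 80°·cos 27°, cos 80°·cos 27°, −sin 27°).
The plane normal is n = v₁ × v₂ ∝ (0.235, 0.070, 0.477).
tan δ = √(n_x²+n_y²)/n_z = 0.245/0.477, so δ = 27.2°.
Dip direction = atan2(0.235, 0.070) = 73° (azimuth of n's horizontal projection).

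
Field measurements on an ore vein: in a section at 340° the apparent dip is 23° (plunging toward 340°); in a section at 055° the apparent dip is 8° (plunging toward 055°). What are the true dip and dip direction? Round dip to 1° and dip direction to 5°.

true dip 23°, dip direction 345°

Each apparent-dip line lies in the plane. As unit vectors (x east, y north, z up), v₁ plunges 23°→340° and v₂ plunges 8°→055°.
The plane normal is n = v₁ × v₂ ∝ (-0.102, 0.361, 0.880).
Dip δ = arctan(|n_h|/n_z) = arctan(0.375/0.880) = 23.1°.
Dip direction = azimuth of (n_x, n_y) = atan2(-0.102, 0.361) = 344°.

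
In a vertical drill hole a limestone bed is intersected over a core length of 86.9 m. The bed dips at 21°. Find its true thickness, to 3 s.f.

81.1 m

True thickness t = h · cos(dip) = 86.9 × cos 21°
t = 86.9 × 0.9336 = 81.128 m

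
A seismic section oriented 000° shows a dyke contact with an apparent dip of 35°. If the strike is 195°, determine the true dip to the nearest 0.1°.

69.7°

The section is 15° from the strike.
tan(true dip) = tan 35° / sin 15° = 2.7054
true dip = arctan 2.7054 = 69.71°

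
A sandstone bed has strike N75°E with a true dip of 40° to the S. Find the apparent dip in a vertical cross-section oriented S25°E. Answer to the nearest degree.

The strike is N75°E and the section trends S25°E; the acute angle between them is β = 80°.
tan α = tan 40° × sin 80° = 0.8391 × 0.9848 = 0.8264
apparent dip = arctan 0.8264 = 39.57°

40°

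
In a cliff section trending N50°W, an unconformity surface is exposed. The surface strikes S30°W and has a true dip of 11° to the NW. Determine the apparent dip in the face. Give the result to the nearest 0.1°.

10.8°

The section lies 80° from the strike.
tan(apparent dip) = tan 11° · sin 80° = 0.1914
α = arctan(0.1914) = 10.84°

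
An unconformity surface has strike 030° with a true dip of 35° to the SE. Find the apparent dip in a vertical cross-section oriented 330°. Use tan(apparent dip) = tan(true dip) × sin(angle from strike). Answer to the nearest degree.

31°

Angle between strike (030°) and section (330°): β = 60°.
tan(apparent dip) = tan 35° · sin 60° = 0.6064
apparent dip = arctan 0.6064 = 31.23°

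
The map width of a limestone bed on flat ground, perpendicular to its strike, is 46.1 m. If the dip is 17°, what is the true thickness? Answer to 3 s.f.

13.5 m

True thickness t = w · sin(dip) = 46.1 × sin 17°
t = 46.1 × 0.2924 = 13.478 m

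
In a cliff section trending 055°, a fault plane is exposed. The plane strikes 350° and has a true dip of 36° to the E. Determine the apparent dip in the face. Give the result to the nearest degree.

33°

The strike is 350° and the section trends 055°; the acute angle between them is β = 65°.
tan α = tan 36° × sin 65° = 0.7265 × 0.9063 = 0.6585
apparent dip = arctan 0.6585 = 33.36°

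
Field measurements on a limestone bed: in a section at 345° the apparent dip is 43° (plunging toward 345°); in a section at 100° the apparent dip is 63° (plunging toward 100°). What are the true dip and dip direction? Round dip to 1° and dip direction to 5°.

Represent each trace as a vector plunging at its apparent dip toward its trend (east-north-up frame): v₁ = (-0.189, 0.706, -0.682), v₂ = (0.447, -0.079, -0.891).
Cross product v₁ × v₂ gives the pole to the plane: n ∝ (0.683, 0.474, 0.301).
tan δ = √(n_x²+n_y²)/n_z = 0.831/0.301, so δ = 70.1°.
Dip direction = azimuth of (n_x, n_y) = atan2(0.683, 0.474) = 55°.

true dip 70°, dip direction 055°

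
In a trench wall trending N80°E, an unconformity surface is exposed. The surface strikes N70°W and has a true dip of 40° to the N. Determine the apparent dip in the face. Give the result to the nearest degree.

The strike is N70°W and the section trends N80°E; the acute angle between them is β = 30°.
tan α = tan 40° × sin 30° = 0.8391 × 0.5000 = 0.4195
apparent dip = arctan 0.4195 = 22.76°

23°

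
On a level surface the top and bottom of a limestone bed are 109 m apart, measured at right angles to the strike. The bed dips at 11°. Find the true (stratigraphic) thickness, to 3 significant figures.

True thickness t = w · sin(dip) = 109 × sin 11°
t = 109 × 0.1908 = 20.798 m

20.8 m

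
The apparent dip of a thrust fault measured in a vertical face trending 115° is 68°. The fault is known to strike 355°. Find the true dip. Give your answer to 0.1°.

70.7°

The section is 60° from the strike.
tan δ = tan α / sin β = tan 68° / sin 60° = 2.4751 / 0.8660 = 2.8580
δ = arctan(2.8580) = 70.72°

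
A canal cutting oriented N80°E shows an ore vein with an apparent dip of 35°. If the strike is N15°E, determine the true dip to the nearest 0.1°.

37.7°

β = acute angle between strike N15°E and section N80°E = 65°.
tan δ = tan α / sin β = tan 35° / sin 65° = 0.7002 / 0.9063 = 0.7726
true dip = arctan 0.7726 = 37.69°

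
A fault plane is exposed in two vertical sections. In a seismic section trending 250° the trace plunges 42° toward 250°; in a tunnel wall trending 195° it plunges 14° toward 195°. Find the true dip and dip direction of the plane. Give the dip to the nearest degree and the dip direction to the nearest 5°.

true dip 44°, dip direction 270°

Each apparent-dip line lies in the plane. As unit vectors (x east, y north, z up), v₁ plunges 42°→250° and v₂ plunges 14°→195°.
Cross product v₁ × v₂ gives the pole to the plane: n ∝ (-0.566, -0.001, 0.591).
Dip δ = arctan(|n_h|/n_z) = arctan(0.566/0.591) = 43.8°.
Dip direction = azimuth of (n_x, n_y) = atan2(-0.566, -0.001) = 270°.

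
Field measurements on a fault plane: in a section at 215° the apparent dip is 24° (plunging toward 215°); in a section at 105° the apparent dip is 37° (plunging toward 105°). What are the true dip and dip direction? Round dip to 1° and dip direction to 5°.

The two traces are lines in the plane: v₁ = (sin 215°·cos 24°, cos 215°·cos 24°, −sin 24°), v₂ = (sin 105°·cos 37°, cos 105°·cos 37°, −sin 37°).
Cross product v₁ × v₂ gives the pole to the plane: n ∝ (0.366, -0.629, 0.686).
tan δ = √(n_x²+n_y²)/n_z = 0.728/0.686, so δ = 46.7°.
Dip direction = atan2(0.366, -0.629) = 150° (azimuth of n's horizontal projection).

true dip 47°, dip direction 150°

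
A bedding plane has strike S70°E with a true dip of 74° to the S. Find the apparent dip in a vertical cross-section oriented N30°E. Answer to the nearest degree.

The section lies 80° from the strike.
tan(apparent dip) = tan 74° · sin 80° = 3.4344
apparent dip = arctan 3.4344 = 73.77°

74°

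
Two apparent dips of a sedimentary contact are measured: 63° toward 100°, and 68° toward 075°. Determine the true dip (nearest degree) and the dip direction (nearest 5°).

true dip 69°, dip direction 060°

Each apparent-dip line lies in the plane. As unit vectors (x east, y north, z up), v₁ plunges 63°→100° and v₂ plunges 68°→075°.
Cross product v₁ × v₂ gives the pole to the plane: n ∝ (0.159, 0.092, 0.072).
tan δ = √(n_x²+n_y²)/n_z = 0.184/0.072, so δ = 68.7°.
Dip direction = azimuth of (n_x, n_y) = atan2(0.159, 0.092) = 60°.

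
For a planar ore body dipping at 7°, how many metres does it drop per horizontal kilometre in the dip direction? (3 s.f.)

drop per km = 1000 × tan 7° = 1000 × 0.1228

123 m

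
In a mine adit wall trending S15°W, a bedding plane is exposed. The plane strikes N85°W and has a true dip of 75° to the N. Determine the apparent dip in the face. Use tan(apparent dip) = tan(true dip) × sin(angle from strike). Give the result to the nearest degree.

The strike is N85°W and the section trends S15°W; the acute angle between them is β = 80°.
tan(apparent dip) = tan 75° · sin 80° = 3.6754
α = arctan(3.6754) = 74.78°

75°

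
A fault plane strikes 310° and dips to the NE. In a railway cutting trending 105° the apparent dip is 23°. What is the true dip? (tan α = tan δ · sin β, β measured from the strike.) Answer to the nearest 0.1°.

45.1°

The section is 25° from the strike.
tan(true dip) = tan 23° / sin 25° = 1.0044
δ = arctan(1.0044) = 45.13°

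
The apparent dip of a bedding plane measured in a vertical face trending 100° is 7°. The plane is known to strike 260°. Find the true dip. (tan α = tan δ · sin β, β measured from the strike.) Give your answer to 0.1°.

19.7°

The section is 20° from the strike.
tan(true dip) = tan 7° / sin 20° = 0.3590
true dip = arctan 0.3590 = 19.75°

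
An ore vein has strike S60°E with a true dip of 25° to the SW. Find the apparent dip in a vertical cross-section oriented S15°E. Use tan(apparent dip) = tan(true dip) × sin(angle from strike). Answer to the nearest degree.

The strike is S60°E and the section trends S15°E; the acute angle between them is β = 45°.
tan(apparent dip) = tan 25° · sin 45° = 0.3297
α = arctan(0.3297) = 18.25°

18°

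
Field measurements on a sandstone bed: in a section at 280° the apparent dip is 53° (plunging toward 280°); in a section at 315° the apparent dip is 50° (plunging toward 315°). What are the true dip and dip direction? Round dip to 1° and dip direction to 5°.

true dip 53°, dip direction 290°

Each apparent-dip line lies in the plane. As unit vectors (x east, y north, z up), v₁ plunges 53°→280° and v₂ plunges 50°→315°.
Cross product v₁ × v₂ gives the pole to the plane: n ∝ (-0.283, 0.091, 0.222).
True dip = arccos(n_z / |n|) = arccos(0.5982) = 53.3°.
Dip direction = azimuth of (n_x, n_y) = atan2(-0.283, 0.091) = 288°.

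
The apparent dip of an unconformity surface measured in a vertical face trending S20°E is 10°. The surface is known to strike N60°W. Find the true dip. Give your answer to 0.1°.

The section is 40° from the strike.
tan δ = tan α / sin β = tan 10° / sin 40° = 0.1763 / 0.6428 = 0.2743
true dip = arctan 0.2743 = 15.34°

15.3°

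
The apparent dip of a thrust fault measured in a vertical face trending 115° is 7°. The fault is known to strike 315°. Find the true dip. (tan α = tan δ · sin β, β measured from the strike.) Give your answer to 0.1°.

19.7°

The section is 20° from the strike.
tan(true dip) = tan 7° / sin 20° = 0.3590
true dip = arctan 0.3590 = 19.75°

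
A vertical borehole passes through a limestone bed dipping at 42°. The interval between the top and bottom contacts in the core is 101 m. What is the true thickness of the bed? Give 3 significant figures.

75.1 m

True thickness t = h · cos(dip) = 101 × cos 42°
t = 101 × 0.7431 = 75.058 m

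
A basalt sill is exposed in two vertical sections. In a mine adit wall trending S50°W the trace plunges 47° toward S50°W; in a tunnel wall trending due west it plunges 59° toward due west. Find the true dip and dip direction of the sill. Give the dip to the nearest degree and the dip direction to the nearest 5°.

The two traces are lines in the plane: v₁ = (sin 230°·cos 47°, cos 230°·cos 47°, −sin 47°), v₂ = (sin 270°·cos 59°, cos 270°·cos 59°, −sin 59°).
The plane normal is n = v₁ × v₂ ∝ (-0.376, 0.071, 0.226).
True dip = arccos(n_z / |n|) = arccos(0.5084) = 59.4°.
Dip direction = azimuth of (n_x, n_y) = atan2(-0.376, 0.071) = 281°.

true dip 59°, dip direction 280°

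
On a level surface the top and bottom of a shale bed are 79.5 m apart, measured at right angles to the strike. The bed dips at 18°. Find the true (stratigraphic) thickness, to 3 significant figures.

True thickness t = w · sin(dip) = 79.5 × sin 18°
t = 79.5 × 0.3090 = 24.567 m

24.6 m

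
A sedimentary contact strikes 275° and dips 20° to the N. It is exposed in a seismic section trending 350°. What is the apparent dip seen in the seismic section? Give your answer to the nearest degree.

19°

Angle between strike (275°) and section (350°): β = 75°.
tan α = tan 20° × sin 75° = 0.3640 × 0.9659 = 0.3516
apparent dip = arctan 0.3516 = 19.37°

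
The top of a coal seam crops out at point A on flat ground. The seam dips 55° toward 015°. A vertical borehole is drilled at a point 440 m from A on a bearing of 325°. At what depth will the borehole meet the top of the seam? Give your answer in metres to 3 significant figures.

404 m

The hole lies 50° from the dip direction, so the down-dip offset is 440 × cos 50° = 282.83 m.
Depth = down-dip offset × tan(dip) = 282.83 × tan 55° = 282.83 × 1.4281
Depth = 403.92 m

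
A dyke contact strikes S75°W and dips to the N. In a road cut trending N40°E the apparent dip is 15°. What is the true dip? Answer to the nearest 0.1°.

β = acute angle between strike S75°W and section N40°E = 35°.
tan(true dip) = tan 15° / sin 35° = 0.4672
true dip = arctan 0.4672 = 25.04°

25.0°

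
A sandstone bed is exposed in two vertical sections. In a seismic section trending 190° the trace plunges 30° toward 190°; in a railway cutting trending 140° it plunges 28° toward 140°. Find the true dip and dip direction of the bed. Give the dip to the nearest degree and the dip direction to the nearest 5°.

true dip 32°, dip direction 170°

Represent each trace as a vector plunging at its apparent dip toward its trend (east-north-up frame): v₁ = (-0.150, -0.853, -0.500), v₂ = (0.568, -0.676, -0.469).
Cross product v₁ × v₂ gives the pole to the plane: n ∝ (0.062, -0.354, 0.586).
tan δ = √(n_x²+n_y²)/n_z = 0.360/0.586, so δ = 31.6°.
Dip direction = azimuth of (n_x, n_y) = atan2(0.062, -0.354) = 170°.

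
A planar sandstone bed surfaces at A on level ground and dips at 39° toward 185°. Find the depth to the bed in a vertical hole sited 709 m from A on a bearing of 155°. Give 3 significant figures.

The hole lies 30° from the dip direction, so the down-dip offset is 709 × cos 30° = 614.01 m.
Depth = down-dip offset × tan(dip) = 614.01 × tan 39° = 614.01 × 0.8098
Depth = 497.22 m

497 m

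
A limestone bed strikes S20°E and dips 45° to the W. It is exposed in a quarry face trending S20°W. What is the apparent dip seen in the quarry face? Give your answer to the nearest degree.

The strike is S20°E and the section trends S20°W; the acute angle between them is β = 40°.
tan α = tan 45° × sin 40° = 1.0000 × 0.6428 = 0.6428
α = arctan(0.6428) = 32.73°

33°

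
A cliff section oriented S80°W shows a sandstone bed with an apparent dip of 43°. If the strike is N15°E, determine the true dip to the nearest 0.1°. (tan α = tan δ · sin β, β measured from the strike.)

The section is 65° from the strike.
tan(true dip) = tan 43° / sin 65° = 1.0289
true dip = arctan 1.0289 = 45.82°

45.8°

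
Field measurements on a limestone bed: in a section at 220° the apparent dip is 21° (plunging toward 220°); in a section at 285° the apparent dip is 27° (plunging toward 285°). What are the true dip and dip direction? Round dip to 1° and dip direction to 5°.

true dip 28°, dip direction 265°

The two traces are lines in the plane: v₁ = (sin 220°·cos 21°, cos 220°·cos 21°, −sin 21°), v₂ = (sin 285°·cos 27°, cos 285°·cos 27°, −sin 27°).
n = v₁ × v₂ = (-0.407, -0.036, 0.754) (taken with n_z > 0).
True dip = arccos(n_z / |n|) = arccos(0.8790) = 28.5°.
The horizontal component of n points toward azimuth atan2(n_x, n_y) = 265°, the dip direction.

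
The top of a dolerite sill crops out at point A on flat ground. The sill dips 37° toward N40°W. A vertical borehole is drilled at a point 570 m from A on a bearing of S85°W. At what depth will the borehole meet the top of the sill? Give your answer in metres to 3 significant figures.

The hole lies 55° from the dip direction, so the down-dip offset is 570 × cos 55° = 326.94 m.
Depth = down-dip offset × tan(dip) = 326.94 × tan 37° = 326.94 × 0.7536
Depth = 246.37 m

246 m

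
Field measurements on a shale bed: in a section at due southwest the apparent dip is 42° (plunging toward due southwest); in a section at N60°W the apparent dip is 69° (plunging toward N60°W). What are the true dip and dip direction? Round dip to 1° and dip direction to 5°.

Represent each trace as a vector plunging at its apparent dip toward its trend (east-north-up frame): v₁ = (-0.525, -0.525, -0.669), v₂ = (-0.310, 0.179, -0.934).
The plane normal is n = v₁ × v₂ ∝ (-0.610, 0.283, 0.257).
Dip δ = arctan(|n_h|/n_z) = arctan(0.673/0.257) = 69.1°.
The horizontal component of n points toward azimuth atan2(n_x, n_y) = 295°, the dip direction.

true dip 69°, dip direction 295°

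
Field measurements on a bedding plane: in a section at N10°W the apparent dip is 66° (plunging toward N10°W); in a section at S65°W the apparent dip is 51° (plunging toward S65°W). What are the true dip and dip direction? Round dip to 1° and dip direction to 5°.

true dip 71°, dip direction 310°

Each apparent-dip line lies in the plane. As unit vectors (x east, y north, z up), v₁ plunges 66°→N10°W and v₂ plunges 51°→S65°W.
The plane normal is n = v₁ × v₂ ∝ (-0.554, 0.466, 0.247).
True dip = arccos(n_z / |n|) = arccos(0.3231) = 71.2°.
Dip direction = azimuth of (n_x, n_y) = atan2(-0.554, 0.466) = 310°.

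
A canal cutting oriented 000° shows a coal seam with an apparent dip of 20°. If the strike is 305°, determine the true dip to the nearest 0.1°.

The section is 55° from the strike.
tan δ = tan α / sin β = tan 20° / sin 55° = 0.3640 / 0.8192 = 0.4443
δ = arctan(0.4443) = 23.96°

24.0°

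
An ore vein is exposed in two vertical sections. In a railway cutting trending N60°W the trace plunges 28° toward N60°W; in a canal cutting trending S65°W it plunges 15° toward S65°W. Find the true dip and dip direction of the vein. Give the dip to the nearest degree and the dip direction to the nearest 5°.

Each apparent-dip line lies in the plane. As unit vectors (x east, y north, z up), v₁ plunges 28°→N60°W and v₂ plunges 15°→S65°W.
The plane normal is n = v₁ × v₂ ∝ (-0.306, 0.213, 0.699).
True dip = arccos(n_z / |n|) = arccos(0.8822) = 28.1°.
The horizontal component of n points toward azimuth atan2(n_x, n_y) = 305°, the dip direction.

true dip 28°, dip direction 305°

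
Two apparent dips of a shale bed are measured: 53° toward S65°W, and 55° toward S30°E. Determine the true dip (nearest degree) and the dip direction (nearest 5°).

true dip 64°, dip direction 195°

Each apparent-dip line lies in the plane. As unit vectors (x east, y north, z up), v₁ plunges 53°→S65°W and v₂ plunges 55°→S30°E.
n = v₁ × v₂ = (-0.188, -0.676, 0.344) (taken with n_z > 0).
Dip δ = arctan(|n_h|/n_z) = arctan(0.702/0.344) = 63.9°.
Dip direction = azimuth of (n_x, n_y) = atan2(-0.188, -0.676) = 196°.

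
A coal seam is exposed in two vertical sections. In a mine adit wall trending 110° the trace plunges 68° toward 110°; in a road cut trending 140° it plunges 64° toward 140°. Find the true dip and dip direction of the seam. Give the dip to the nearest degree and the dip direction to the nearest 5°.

true dip 68°, dip direction 105°

Each apparent-dip line lies in the plane. As unit vectors (x east, y north, z up), v₁ plunges 68°→110° and v₂ plunges 64°→140°.
Cross product v₁ × v₂ gives the pole to the plane: n ∝ (0.196, -0.055, 0.082).
True dip = arccos(n_z / |n|) = arccos(0.3737) = 68.1°.
The horizontal component of n points toward azimuth atan2(n_x, n_y) = 106°, the dip direction.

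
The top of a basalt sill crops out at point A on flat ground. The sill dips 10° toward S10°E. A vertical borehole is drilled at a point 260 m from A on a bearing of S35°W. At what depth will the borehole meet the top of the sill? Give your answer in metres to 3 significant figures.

The hole lies 45° from the dip direction, so the down-dip offset is 260 × cos 45° = 183.85 m.
Depth = down-dip offset × tan(dip) = 183.85 × tan 10° = 183.85 × 0.1763
Depth = 32.42 m

32.4 m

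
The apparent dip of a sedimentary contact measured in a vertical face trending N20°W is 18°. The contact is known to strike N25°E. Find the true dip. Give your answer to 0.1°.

The section is 45° from the strike.
tan(true dip) = tan 18° / sin 45° = 0.4595
true dip = arctan 0.4595 = 24.68°

24.7°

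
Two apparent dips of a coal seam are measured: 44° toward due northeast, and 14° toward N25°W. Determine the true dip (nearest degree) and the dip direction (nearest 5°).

true dip 44°, dip direction 050°

Represent each trace as a vector plunging at its apparent dip toward its trend (east-north-up frame): v₁ = (0.509, 0.509, -0.695), v₂ = (-0.410, 0.879, -0.242).
Cross product v₁ × v₂ gives the pole to the plane: n ∝ (0.488, 0.408, 0.656).
tan δ = √(n_x²+n_y²)/n_z = 0.636/0.656, so δ = 44.1°.
Dip direction = azimuth of (n_x, n_y) = atan2(0.488, 0.408) = 50°.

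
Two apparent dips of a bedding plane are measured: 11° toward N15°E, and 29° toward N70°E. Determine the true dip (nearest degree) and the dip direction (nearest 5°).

The two traces are lines in the plane: v₁ = (sin 15°·cos 11°, cos 15°·cos 11°, −sin 11°), v₂ = (sin 70°·cos 29°, cos 70°·cos 29°, −sin 29°).
Cross product v₁ × v₂ gives the pole to the plane: n ∝ (0.403, 0.034, 0.703).
tan δ = √(n_x²+n_y²)/n_z = 0.404/0.703, so δ = 29.9°.
Dip direction = atan2(0.403, 0.034) = 85° (azimuth of n's horizontal projection).

true dip 30°, dip direction 085°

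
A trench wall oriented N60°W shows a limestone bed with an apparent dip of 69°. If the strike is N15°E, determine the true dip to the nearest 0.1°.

β = acute angle between strike N15°E and section N60°W = 75°.
tan(true dip) = tan 69° / sin 75° = 2.6970
δ = arctan(2.6970) = 69.66°

69.7°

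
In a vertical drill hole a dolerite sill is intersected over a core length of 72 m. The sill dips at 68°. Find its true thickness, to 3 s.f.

True thickness t = h · cos(dip) = 72 × cos 68°
t = 72 × 0.3746 = 26.972 m

27.0 m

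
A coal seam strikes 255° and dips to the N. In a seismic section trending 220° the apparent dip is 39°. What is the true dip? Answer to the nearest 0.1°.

The section is 35° from the strike.
tan(true dip) = tan 39° / sin 35° = 1.4118
δ = arctan(1.4118) = 54.69°

54.7°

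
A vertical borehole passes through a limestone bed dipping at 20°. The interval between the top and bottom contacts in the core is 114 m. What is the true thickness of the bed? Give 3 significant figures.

True thickness t = h · cos(dip) = 114 × cos 20°
t = 114 × 0.9397 = 107.125 m

107 m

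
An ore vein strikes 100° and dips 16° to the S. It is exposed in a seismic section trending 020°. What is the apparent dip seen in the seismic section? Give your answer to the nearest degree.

Angle between strike (100°) and section (020°): β = 80°.
tan α = tan 16° × sin 80° = 0.2867 × 0.9848 = 0.2824
α = arctan(0.2824) = 15.77°

16°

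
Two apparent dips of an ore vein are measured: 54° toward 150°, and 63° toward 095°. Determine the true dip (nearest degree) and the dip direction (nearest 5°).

true dip 63°, dip direction 105°

The two traces are lines in the plane: v₁ = (sin 150°·cos 54°, cos 150°·cos 54°, −sin 54°), v₂ = (sin 95°·cos 63°, cos 95°·cos 63°, −sin 63°).
The plane normal is n = v₁ × v₂ ∝ (0.422, -0.104, 0.219).
Dip δ = arctan(|n_h|/n_z) = arctan(0.434/0.219) = 63.3°.
Dip direction = atan2(0.422, -0.104) = 104° (azimuth of n's horizontal projection).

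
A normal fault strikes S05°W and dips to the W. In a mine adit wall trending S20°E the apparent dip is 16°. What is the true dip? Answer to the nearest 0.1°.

The section is 25° from the strike.
tan(true dip) = tan 16° / sin 25° = 0.6785
δ = arctan(0.6785) = 34.16°

34.2°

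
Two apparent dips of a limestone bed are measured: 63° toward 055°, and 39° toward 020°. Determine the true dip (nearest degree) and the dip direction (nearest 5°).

The two traces are lines in the plane: v₁ = (sin 55°·cos 63°, cos 55°·cos 63°, −sin 63°), v₂ = (sin 20°·cos 39°, cos 20°·cos 39°, −sin 39°).
Cross product v₁ × v₂ gives the pole to the plane: n ∝ (0.487, -0.003, 0.202).
tan δ = √(n_x²+n_y²)/n_z = 0.487/0.202, so δ = 67.4°.
Dip direction = atan2(0.487, -0.003) = 90° (azimuth of n's horizontal projection).

true dip 67°, dip direction 090°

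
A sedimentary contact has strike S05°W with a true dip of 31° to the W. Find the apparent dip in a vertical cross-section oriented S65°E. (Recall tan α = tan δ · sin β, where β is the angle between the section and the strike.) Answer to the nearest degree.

29°

The strike is S05°W and the section trends S65°E; the acute angle between them is β = 70°.
tan(apparent dip) = tan 31° · sin 70° = 0.5646
apparent dip = arctan 0.5646 = 29.45°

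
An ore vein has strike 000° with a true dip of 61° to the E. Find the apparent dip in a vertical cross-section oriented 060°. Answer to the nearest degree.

Angle between strike (000°) and section (060°): β = 60°.
tan(apparent dip) = tan 61° · sin 60° = 1.5624
apparent dip = arctan 1.5624 = 57.38°

57°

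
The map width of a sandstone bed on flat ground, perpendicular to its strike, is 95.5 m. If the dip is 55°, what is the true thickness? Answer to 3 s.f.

78.2 m

True thickness t = w · sin(dip) = 95.5 × sin 55°
t = 95.5 × 0.8192 = 78.229 m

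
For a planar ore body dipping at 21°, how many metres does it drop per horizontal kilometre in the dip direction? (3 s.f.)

384 m

drop per km = 1000 × tan 21° = 1000 × 0.3839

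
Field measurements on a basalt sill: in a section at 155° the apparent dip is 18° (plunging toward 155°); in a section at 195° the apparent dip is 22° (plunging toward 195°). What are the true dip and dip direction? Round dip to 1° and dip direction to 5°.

true dip 22°, dip direction 190°

Represent each trace as a vector plunging at its apparent dip toward its trend (east-north-up frame): v₁ = (0.402, -0.862, -0.309), v₂ = (-0.240, -0.896, -0.375).
n = v₁ × v₂ = (-0.046, -0.225, 0.567) (taken with n_z > 0).
tan δ = √(n_x²+n_y²)/n_z = 0.229/0.567, so δ = 22.0°.
Dip direction = atan2(-0.046, -0.225) = 192° (azimuth of n's horizontal projection).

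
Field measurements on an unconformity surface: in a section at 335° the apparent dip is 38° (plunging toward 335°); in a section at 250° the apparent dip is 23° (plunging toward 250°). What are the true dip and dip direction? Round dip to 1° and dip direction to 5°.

true dip 41°, dip direction 310°

Each apparent-dip line lies in the plane. As unit vectors (x east, y north, z up), v₁ plunges 38°→335° and v₂ plunges 23°→250°.
n = v₁ × v₂ = (-0.473, 0.402, 0.723) (taken with n_z > 0).
Dip δ = arctan(|n_h|/n_z) = arctan(0.621/0.723) = 40.7°.
The horizontal component of n points toward azimuth atan2(n_x, n_y) = 310°, the dip direction.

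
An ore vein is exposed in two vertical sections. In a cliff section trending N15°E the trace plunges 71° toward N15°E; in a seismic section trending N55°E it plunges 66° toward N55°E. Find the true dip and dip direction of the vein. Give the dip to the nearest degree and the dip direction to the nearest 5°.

The two traces are lines in the plane: v₁ = (sin 15°·cos 71°, cos 15°·cos 71°, −sin 71°), v₂ = (sin 55°·cos 66°, cos 55°·cos 66°, −sin 66°).
The plane normal is n = v₁ × v₂ ∝ (0.067, 0.238, 0.085).
Dip δ = arctan(|n_h|/n_z) = arctan(0.247/0.085) = 71.0°.
The horizontal component of n points toward azimuth atan2(n_x, n_y) = 16°, the dip direction.

true dip 71°, dip direction 015°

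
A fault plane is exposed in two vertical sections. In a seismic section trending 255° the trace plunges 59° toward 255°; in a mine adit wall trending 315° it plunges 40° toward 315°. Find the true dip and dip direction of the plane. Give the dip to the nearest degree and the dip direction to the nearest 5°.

true dip 59°, dip direction 255°

Represent each trace as a vector plunging at its apparent dip toward its trend (east-north-up frame): v₁ = (-0.497, -0.133, -0.857), v₂ = (-0.542, 0.542, -0.643).
The plane normal is n = v₁ × v₂ ∝ (-0.550, -0.145, 0.342).
Dip δ = arctan(|n_h|/n_z) = arctan(0.569/0.342) = 59.0°.
Dip direction = atan2(-0.550, -0.145) = 255° (azimuth of n's horizontal projection).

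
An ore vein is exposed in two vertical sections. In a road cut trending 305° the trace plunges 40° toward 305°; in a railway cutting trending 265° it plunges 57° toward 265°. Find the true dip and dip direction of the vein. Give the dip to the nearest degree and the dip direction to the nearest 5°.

Each apparent-dip line lies in the plane. As unit vectors (x east, y north, z up), v₁ plunges 40°→305° and v₂ plunges 57°→265°.
Cross product v₁ × v₂ gives the pole to the plane: n ∝ (-0.399, -0.178, 0.268).
tan δ = √(n_x²+n_y²)/n_z = 0.437/0.268, so δ = 58.4°.
Dip direction = atan2(-0.399, -0.178) = 246° (azimuth of n's horizontal projection).

true dip 58°, dip direction 245°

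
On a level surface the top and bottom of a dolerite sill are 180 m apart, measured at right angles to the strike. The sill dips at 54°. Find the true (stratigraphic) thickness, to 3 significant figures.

True thickness t = w · sin(dip) = 180 × sin 54°
t = 180 × 0.8090 = 145.623 m

146 m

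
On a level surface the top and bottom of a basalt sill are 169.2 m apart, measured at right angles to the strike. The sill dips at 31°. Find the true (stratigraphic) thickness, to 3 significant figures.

87.1 m

True thickness t = w · sin(dip) = 169.2 × sin 31°
t = 169.2 × 0.5150 = 87.144 m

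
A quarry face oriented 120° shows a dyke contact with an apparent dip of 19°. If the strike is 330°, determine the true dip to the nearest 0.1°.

34.6°

β = acute angle between strike 330° and section 120° = 30°.
tan(true dip) = tan 19° / sin 30° = 0.6887
δ = arctan(0.6887) = 34.55°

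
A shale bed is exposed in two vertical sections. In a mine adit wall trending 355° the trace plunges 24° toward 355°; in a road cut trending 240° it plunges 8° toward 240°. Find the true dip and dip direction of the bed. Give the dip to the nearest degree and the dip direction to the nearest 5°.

Represent each trace as a vector plunging at its apparent dip toward its trend (east-north-up frame): v₁ = (-0.080, 0.910, -0.407), v₂ = (-0.858, -0.495, -0.139).
n = v₁ × v₂ = (-0.328, 0.338, 0.820) (taken with n_z > 0).
tan δ = √(n_x²+n_y²)/n_z = 0.471/0.820, so δ = 29.9°.
The horizontal component of n points toward azimuth atan2(n_x, n_y) = 316°, the dip direction.

true dip 30°, dip direction 315°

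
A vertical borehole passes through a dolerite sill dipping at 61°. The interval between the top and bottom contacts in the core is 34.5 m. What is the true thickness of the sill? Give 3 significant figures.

16.7 m

True thickness t = h · cos(dip) = 34.5 × cos 61°
t = 34.5 × 0.4848 = 16.726 m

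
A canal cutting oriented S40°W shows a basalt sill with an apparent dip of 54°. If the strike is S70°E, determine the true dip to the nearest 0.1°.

The section is 70° from the strike.
tan(true dip) = tan 54° / sin 70° = 1.4647
δ = arctan(1.4647) = 55.68°

55.7°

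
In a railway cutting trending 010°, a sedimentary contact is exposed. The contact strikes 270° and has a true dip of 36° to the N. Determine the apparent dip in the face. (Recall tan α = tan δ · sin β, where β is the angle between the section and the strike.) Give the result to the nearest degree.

Angle between strike (270°) and section (010°): β = 80°.
tan α = tan 36° × sin 80° = 0.7265 × 0.9848 = 0.7155
α = arctan(0.7155) = 35.58°

36°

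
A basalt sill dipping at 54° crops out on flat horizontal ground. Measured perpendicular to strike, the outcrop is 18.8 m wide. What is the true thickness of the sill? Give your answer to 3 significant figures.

True thickness t = w · sin(dip) = 18.8 × sin 54°
t = 18.8 × 0.8090 = 15.210 m

15.2 m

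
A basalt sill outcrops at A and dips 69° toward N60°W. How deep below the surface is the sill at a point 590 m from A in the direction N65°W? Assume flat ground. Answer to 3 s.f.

1530 m

The hole lies 5° from the dip direction, so the down-dip offset is 590 × cos 5° = 587.75 m.
Depth = down-dip offset × tan(dip) = 587.75 × tan 69° = 587.75 × 2.6051
Depth = 1531.15 m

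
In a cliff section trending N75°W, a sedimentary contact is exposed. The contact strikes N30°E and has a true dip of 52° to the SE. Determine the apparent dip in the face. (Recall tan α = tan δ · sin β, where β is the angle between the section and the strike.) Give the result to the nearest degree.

51°

The section lies 75° from the strike.
tan α = tan 52° × sin 75° = 1.2799 × 0.9659 = 1.2363
apparent dip = arctan 1.2363 = 51.03°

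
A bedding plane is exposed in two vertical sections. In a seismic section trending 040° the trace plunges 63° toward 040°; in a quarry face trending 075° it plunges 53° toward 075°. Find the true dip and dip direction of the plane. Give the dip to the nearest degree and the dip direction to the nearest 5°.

Represent each trace as a vector plunging at its apparent dip toward its trend (east-north-up frame): v₁ = (0.292, 0.348, -0.891), v₂ = (0.581, 0.156, -0.799).
The plane normal is n = v₁ × v₂ ∝ (0.139, 0.285, 0.157).
Dip δ = arctan(|n_h|/n_z) = arctan(0.317/0.157) = 63.7°.
The horizontal component of n points toward azimuth atan2(n_x, n_y) = 26°, the dip direction.

true dip 64°, dip direction 025°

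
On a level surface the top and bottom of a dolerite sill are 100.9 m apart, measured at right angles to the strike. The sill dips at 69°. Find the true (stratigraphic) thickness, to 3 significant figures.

True thickness t = w · sin(dip) = 100.9 × sin 69°
t = 100.9 × 0.9336 = 94.198 m

94.2 m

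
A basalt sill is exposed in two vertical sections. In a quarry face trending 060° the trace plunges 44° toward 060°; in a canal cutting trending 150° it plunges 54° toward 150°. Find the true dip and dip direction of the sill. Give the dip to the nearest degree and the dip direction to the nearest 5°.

true dip 59°, dip direction 115°

Represent each trace as a vector plunging at its apparent dip toward its trend (east-north-up frame): v₁ = (0.623, 0.360, -0.695), v₂ = (0.294, -0.509, -0.809).
n = v₁ × v₂ = (0.645, -0.300, 0.423) (taken with n_z > 0).
Dip δ = arctan(|n_h|/n_z) = arctan(0.711/0.423) = 59.3°.
The horizontal component of n points toward azimuth atan2(n_x, n_y) = 115°, the dip direction.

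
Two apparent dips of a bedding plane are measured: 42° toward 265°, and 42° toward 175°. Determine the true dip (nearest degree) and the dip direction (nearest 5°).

The two traces are lines in the plane: v₁ = (sin 265°·cos 42°, cos 265°·cos 42°, −sin 42°), v₂ = (sin 175°·cos 42°, cos 175°·cos 42°, −sin 42°).
n = v₁ × v₂ = (-0.452, -0.539, 0.552) (taken with n_z > 0).
Dip δ = arctan(|n_h|/n_z) = arctan(0.703/0.552) = 51.9°.
The horizontal component of n points toward azimuth atan2(n_x, n_y) = 220°, the dip direction.

true dip 52°, dip direction 220°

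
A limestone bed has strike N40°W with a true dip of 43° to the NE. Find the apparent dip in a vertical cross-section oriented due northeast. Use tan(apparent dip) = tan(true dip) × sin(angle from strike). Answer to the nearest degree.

43°

The section lies 85° from the strike.
tan α = tan 43° × sin 85° = 0.9325 × 0.9962 = 0.9290
apparent dip = arctan 0.9290 = 42.89°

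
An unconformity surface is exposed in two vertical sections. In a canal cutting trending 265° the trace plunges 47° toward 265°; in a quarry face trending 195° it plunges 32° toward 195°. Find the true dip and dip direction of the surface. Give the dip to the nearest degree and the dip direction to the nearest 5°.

true dip 48°, dip direction 250°

The two traces are lines in the plane: v₁ = (sin 265°·cos 47°, cos 265°·cos 47°, −sin 47°), v₂ = (sin 195°·cos 32°, cos 195°·cos 32°, −sin 32°).
n = v₁ × v₂ = (-0.568, -0.200, 0.543) (taken with n_z > 0).
Dip δ = arctan(|n_h|/n_z) = arctan(0.602/0.543) = 47.9°.
Dip direction = azimuth of (n_x, n_y) = atan2(-0.568, -0.200) = 251°.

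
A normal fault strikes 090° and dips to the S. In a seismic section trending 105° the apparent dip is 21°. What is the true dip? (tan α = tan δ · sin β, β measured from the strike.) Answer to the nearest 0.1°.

β = acute angle between strike 090° and section 105° = 15°.
tan(true dip) = tan 21° / sin 15° = 1.4831
true dip = arctan 1.4831 = 56.01°

56.0°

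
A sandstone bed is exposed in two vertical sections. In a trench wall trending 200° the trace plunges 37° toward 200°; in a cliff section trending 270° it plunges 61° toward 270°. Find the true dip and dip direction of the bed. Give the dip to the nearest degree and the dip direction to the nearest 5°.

true dip 61°, dip direction 265°

Represent each trace as a vector plunging at its apparent dip toward its trend (east-north-up frame): v₁ = (-0.273, -0.750, -0.602), v₂ = (-0.485, -0.000, -0.875).
n = v₁ × v₂ = (-0.656, -0.053, 0.364) (taken with n_z > 0).
Dip δ = arctan(|n_h|/n_z) = arctan(0.659/0.364) = 61.1°.
The horizontal component of n points toward azimuth atan2(n_x, n_y) = 265°, the dip direction.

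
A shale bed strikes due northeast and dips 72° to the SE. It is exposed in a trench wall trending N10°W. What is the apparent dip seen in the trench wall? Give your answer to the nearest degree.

The strike is due northeast and the section trends N10°W; the acute angle between them is β = 55°.
tan α = tan 72° × sin 55° = 3.0777 × 0.8192 = 2.5211
α = arctan(2.5211) = 68.36°

68°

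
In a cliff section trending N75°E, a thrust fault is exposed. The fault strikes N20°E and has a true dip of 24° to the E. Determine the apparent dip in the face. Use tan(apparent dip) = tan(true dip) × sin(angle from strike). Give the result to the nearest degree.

20°

Angle between strike (N20°E) and section (N75°E): β = 55°.
tan α = tan 24° × sin 55° = 0.4452 × 0.8192 = 0.3647
α = arctan(0.3647) = 20.04°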